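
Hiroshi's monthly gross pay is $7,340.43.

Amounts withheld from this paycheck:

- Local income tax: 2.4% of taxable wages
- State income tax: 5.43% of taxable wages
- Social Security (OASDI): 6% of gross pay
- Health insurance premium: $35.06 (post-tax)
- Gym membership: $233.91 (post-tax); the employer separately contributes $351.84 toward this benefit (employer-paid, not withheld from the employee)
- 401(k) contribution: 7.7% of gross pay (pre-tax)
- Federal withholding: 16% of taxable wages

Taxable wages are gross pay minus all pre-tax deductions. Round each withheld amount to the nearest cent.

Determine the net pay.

$4,451.28

401(k) contribution: $7,340.43 × 0.077 = $565.21
Taxable wages = $7,340.43 − $565.21 = $6,775.22
Local income tax: $6,775.22 × 0.024 = $162.61
Federal withholding: $6,775.22 × 0.16 = $1,084.04
State income tax: $6,775.22 × 0.0543 = $367.89
Social Security (OASDI): $7,340.43 × 0.06 = $440.43
Health insurance premium: $35.06
Gym membership: $233.91
(Employer's $351.84 toward gym membership is not withheld from the employee.)
Total deductions = $565.21 + $162.61 + $1,084.04 + $367.89 + $440.43 + $35.06 + $233.91 = $2,889.15
Net pay = $7,340.43 − $2,889.15 = $4,451.28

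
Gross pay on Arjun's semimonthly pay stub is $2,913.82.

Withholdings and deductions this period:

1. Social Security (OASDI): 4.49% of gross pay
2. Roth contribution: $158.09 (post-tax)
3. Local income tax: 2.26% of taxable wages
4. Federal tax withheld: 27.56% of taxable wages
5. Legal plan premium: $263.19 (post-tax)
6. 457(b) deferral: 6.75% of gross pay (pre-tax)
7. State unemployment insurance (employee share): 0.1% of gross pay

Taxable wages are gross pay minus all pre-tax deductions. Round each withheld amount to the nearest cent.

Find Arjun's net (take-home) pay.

$1,351.87

457(b) deferral: $2,913.82 × 0.0675 = $196.68
Taxable wages = $2,913.82 − $196.68 = $2,717.14
Federal tax withheld: $2,717.14 × 0.2756 = $748.84
Local income tax: $2,717.14 × 0.0226 = $61.41
Social Security (OASDI): $2,913.82 × 0.0449 = $130.83
State unemployment insurance (employee share): $2,913.82 × 0.001 = $2.91
Roth contribution: $158.09
Legal plan premium: $263.19
Total deductions = $196.68 + $748.84 + $61.41 + $130.83 + $2.91 + $158.09 + $263.19 = $1,561.95
Net pay = $2,913.82 − $1,561.95 = $1,351.87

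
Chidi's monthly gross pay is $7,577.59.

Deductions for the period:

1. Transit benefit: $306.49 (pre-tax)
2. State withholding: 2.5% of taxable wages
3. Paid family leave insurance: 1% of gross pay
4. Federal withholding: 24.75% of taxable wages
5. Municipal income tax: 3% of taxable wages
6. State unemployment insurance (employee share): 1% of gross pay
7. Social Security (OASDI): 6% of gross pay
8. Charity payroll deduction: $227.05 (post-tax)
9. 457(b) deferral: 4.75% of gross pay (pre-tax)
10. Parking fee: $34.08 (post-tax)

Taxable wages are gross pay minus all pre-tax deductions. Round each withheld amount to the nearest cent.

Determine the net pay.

$3,953.19

Transit benefit: $306.49
457(b) deferral: $7,577.59 × 0.0475 = $359.94
Pre-tax total = $306.49 + $359.94 = $666.43
Taxable wages = $7,577.59 − $666.43 = $6,911.16
State withholding: $6,911.16 × 0.025 = $172.78
Municipal income tax: $6,911.16 × 0.03 = $207.33
Federal withholding: $6,911.16 × 0.2475 = $1,710.51
Paid family leave insurance: $7,577.59 × 0.01 = $75.78
Social Security (OASDI): $7,577.59 × 0.06 = $454.66
State unemployment insurance (employee share): $7,577.59 × 0.01 = $75.78
Parking fee: $34.08
Charity payroll deduction: $227.05
Total deductions = $306.49 + $359.94 + $172.78 + $207.33 + $1,710.51 + $75.78 + $454.66 + $75.78 + $34.08 + $227.05 = $3,624.40
Net pay = $7,577.59 − $3,624.40 = $3,953.19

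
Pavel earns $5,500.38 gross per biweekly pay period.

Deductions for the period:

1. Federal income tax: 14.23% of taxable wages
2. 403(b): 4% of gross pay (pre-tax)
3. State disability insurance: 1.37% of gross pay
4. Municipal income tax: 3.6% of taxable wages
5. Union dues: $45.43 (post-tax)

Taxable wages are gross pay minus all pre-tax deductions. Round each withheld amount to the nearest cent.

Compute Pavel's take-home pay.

$4,218.08

403(b): $5,500.38 × 0.04 = $220.02
Taxable wages = $5,500.38 − $220.02 = $5,280.36
Federal income tax: $5,280.36 × 0.1423 = $751.40
Municipal income tax: $5,280.36 × 0.036 = $190.09
State disability insurance: $5,500.38 × 0.0137 = $75.36
Union dues: $45.43
Total deductions = $220.02 + $751.40 + $190.09 + $75.36 + $45.43 = $1,282.30
Net pay = $5,500.38 − $1,282.30 = $4,218.08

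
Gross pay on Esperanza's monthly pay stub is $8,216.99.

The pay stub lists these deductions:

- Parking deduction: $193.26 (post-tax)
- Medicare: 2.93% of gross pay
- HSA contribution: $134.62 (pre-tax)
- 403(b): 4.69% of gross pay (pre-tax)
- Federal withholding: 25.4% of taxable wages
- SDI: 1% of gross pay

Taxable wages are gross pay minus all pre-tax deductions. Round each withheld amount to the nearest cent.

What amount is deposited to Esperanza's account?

HSA contribution: $134.62
403(b): $8,216.99 × 0.0469 = $385.38
Pre-tax total = $134.62 + $385.38 = $520.00
Taxable wages = $8,216.99 − $520.00 = $7,696.99
Federal withholding: $7,696.99 × 0.254 = $1,955.04
Medicare: $8,216.99 × 0.0293 = $240.76
SDI: $8,216.99 × 0.01 = $82.17
Parking deduction: $193.26
Total deductions = $134.62 + $385.38 + $1,955.04 + $240.76 + $82.17 + $193.26 = $2,991.23
Net pay = $8,216.99 − $2,991.23 = $5,225.76

$5,225.76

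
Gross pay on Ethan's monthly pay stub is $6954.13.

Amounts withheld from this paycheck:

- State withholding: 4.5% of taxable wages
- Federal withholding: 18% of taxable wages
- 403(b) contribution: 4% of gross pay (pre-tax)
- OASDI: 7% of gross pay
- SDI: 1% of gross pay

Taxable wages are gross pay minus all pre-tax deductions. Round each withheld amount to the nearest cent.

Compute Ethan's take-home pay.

403(b) contribution: $6954.13 × 0.04 = $278.17
Taxable wages = $6954.13 − $278.17 = $6675.96
Federal withholding: $6675.96 × 0.18 = $1201.67
State withholding: $6675.96 × 0.045 = $300.42
SDI: $6954.13 × 0.01 = $69.54
OASDI: $6954.13 × 0.07 = $486.79
Total deductions = $278.17 + $1201.67 + $300.42 + $69.54 + $486.79 = $2336.59
Net pay = $6954.13 − $2336.59 = $4617.54

$4617.54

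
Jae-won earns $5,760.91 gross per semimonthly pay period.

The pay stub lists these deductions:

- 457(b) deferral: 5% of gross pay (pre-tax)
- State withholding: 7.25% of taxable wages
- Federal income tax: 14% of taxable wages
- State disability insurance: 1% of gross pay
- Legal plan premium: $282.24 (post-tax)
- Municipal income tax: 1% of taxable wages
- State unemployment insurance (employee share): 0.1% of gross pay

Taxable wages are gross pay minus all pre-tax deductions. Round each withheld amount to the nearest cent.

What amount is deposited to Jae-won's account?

457(b) deferral: $5,760.91 × 0.05 = $288.05
Taxable wages = $5,760.91 − $288.05 = $5,472.86
Municipal income tax: $5,472.86 × 0.01 = $54.73
Federal income tax: $5,472.86 × 0.14 = $766.20
State withholding: $5,472.86 × 0.0725 = $396.78
State disability insurance: $5,760.91 × 0.01 = $57.61
State unemployment insurance (employee share): $5,760.91 × 0.001 = $5.76
Legal plan premium: $282.24
Total deductions = $288.05 + $54.73 + $766.20 + $396.78 + $57.61 + $5.76 + $282.24 = $1,851.37
Net pay = $5,760.91 − $1,851.37 = $3,909.54

$3,909.54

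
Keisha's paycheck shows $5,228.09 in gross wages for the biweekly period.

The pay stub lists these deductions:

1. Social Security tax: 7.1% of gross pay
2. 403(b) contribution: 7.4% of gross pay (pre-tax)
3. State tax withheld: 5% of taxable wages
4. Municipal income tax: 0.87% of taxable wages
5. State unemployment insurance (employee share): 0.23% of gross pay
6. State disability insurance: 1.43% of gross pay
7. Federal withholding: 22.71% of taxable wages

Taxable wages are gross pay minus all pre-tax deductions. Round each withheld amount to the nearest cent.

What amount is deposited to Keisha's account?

403(b) contribution: $5,228.09 × 0.074 = $386.88
Taxable wages = $5,228.09 − $386.88 = $4,841.21
Federal withholding: $4,841.21 × 0.2271 = $1,099.44
Municipal income tax: $4,841.21 × 0.0087 = $42.12
State tax withheld: $4,841.21 × 0.05 = $242.06
State unemployment insurance (employee share): $5,228.09 × 0.0023 = $12.02
State disability insurance: $5,228.09 × 0.0143 = $74.76
Social Security tax: $5,228.09 × 0.071 = $371.19
Total deductions = $386.88 + $1,099.44 + $42.12 + $242.06 + $12.02 + $74.76 + $371.19 = $2,228.47
Net pay = $5,228.09 − $2,228.47 = $2,999.62

$2,999.62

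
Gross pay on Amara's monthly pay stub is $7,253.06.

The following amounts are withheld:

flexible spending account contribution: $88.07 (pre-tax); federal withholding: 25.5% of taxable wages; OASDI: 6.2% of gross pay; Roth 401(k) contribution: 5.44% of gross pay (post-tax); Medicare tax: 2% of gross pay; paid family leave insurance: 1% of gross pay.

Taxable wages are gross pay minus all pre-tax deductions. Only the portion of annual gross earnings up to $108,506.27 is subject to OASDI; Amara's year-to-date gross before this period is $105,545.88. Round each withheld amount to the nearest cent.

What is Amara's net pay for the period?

Flexible spending account contribution: $88.07
Taxable wages = $7,253.06 − $88.07 = $7,164.99
Federal withholding: $7,164.99 × 0.255 = $1,827.07
Medicare tax: $7,253.06 × 0.02 = $145.06
Paid family leave insurance: $7,253.06 × 0.01 = $72.53
OASDI: only $108,506.27 − $105,545.88 = $2,960.39 of this check is subject → $2,960.39 × 0.062 = $183.54
Roth 401(k) contribution: $7,253.06 × 0.0544 = $394.57
Total deductions = $88.07 + $1,827.07 + $145.06 + $72.53 + $183.54 + $394.57 = $2,710.84
Net pay = $7,253.06 − $2,710.84 = $4,542.22

$4,542.22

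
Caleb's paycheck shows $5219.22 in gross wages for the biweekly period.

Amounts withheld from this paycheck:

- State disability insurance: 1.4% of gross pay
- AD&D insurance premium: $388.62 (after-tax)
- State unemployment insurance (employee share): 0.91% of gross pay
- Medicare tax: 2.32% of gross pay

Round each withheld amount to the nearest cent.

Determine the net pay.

$4588.95

State disability insurance: $5219.22 × 0.014 = $73.07
Medicare tax: $5219.22 × 0.0232 = $121.09
State unemployment insurance (employee share): $5219.22 × 0.0091 = $47.49
AD&D insurance premium: $388.62
Total deductions = $73.07 + $121.09 + $47.49 + $388.62 = $630.27
Net pay = $5219.22 − $630.27 = $4588.95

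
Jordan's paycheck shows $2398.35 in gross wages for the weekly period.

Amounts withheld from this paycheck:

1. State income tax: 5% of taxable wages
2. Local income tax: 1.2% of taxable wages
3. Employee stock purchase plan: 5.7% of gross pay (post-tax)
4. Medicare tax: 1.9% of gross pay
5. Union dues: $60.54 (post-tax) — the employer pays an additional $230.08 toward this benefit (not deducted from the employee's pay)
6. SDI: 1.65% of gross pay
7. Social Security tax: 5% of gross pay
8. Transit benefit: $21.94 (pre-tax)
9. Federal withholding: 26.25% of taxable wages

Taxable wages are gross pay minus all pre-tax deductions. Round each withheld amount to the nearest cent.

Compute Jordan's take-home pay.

$1202.95

Transit benefit: $21.94
Taxable wages = $2398.35 − $21.94 = $2376.41
Local income tax: $2376.41 × 0.012 = $28.52
Federal withholding: $2376.41 × 0.2625 = $623.81
State income tax: $2376.41 × 0.05 = $118.82
Medicare tax: $2398.35 × 0.019 = $45.57
SDI: $2398.35 × 0.0165 = $39.57
Social Security tax: $2398.35 × 0.05 = $119.92
Union dues: $60.54
Employee stock purchase plan: $2398.35 × 0.057 = $136.71
(Employer's $230.08 toward union dues is not withheld from the employee.)
Total deductions = $21.94 + $28.52 + $623.81 + $118.82 + $45.57 + $39.57 + $119.92 + $60.54 + $136.71 = $1195.40
Net pay = $2398.35 − $1195.40 = $1202.95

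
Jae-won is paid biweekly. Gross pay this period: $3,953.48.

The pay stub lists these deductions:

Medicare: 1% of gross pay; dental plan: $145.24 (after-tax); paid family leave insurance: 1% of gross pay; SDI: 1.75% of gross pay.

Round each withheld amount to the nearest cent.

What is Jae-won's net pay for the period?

Medicare: $3,953.48 × 0.01 = $39.53
Paid family leave insurance: $3,953.48 × 0.01 = $39.53
SDI: $3,953.48 × 0.0175 = $69.19
Dental plan: $145.24
Total deductions = $39.53 + $39.53 + $69.19 + $145.24 = $293.49
Net pay = $3,953.48 − $293.49 = $3,659.99

$3,659.99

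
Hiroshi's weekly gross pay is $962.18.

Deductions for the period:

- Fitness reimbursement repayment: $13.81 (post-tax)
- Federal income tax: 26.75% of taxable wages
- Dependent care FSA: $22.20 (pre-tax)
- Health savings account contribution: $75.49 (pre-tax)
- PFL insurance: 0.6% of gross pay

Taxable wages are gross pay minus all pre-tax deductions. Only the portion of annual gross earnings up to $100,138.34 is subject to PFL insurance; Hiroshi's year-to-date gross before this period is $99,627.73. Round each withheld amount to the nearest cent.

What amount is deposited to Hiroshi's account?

$616.37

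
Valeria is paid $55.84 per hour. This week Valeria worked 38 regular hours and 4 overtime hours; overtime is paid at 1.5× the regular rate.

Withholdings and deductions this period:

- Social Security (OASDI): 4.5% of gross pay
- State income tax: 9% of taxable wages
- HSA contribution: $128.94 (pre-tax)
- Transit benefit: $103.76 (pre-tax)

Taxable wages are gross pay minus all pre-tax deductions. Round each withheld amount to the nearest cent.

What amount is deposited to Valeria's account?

$1,913.52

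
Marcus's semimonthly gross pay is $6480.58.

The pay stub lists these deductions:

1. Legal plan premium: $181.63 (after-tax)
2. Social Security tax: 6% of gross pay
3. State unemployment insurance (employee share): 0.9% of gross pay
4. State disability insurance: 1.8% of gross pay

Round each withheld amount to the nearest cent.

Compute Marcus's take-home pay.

$5735.14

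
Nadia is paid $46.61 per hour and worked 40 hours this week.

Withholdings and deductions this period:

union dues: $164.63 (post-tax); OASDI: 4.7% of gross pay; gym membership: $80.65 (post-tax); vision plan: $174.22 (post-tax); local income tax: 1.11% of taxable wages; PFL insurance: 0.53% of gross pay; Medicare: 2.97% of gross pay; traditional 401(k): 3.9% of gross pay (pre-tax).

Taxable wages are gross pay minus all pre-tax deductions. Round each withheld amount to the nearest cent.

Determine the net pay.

$1199.42

Gross pay: 40 × $46.61 = $1864.40
Traditional 401(k): $1864.40 × 0.039 = $72.71
Taxable wages = $1864.40 − $72.71 = $1791.69
Local income tax: $1791.69 × 0.0111 = $19.89
OASDI: $1864.40 × 0.047 = $87.63
PFL insurance: $1864.40 × 0.0053 = $9.88
Medicare: $1864.40 × 0.0297 = $55.37
Union dues: $164.63
Vision plan: $174.22
Gym membership: $80.65
Total deductions = $72.71 + $19.89 + $87.63 + $9.88 + $55.37 + $164.63 + $174.22 + $80.65 = $664.98
Net pay = $1864.40 − $664.98 = $1199.42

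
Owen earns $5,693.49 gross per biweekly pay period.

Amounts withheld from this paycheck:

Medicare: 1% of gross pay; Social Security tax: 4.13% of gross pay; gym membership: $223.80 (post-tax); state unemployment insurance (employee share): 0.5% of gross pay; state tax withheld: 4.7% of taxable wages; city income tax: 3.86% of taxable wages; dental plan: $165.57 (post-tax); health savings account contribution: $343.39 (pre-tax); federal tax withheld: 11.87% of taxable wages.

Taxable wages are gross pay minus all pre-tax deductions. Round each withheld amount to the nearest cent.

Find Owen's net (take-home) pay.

Health savings account contribution: $343.39
Taxable wages = $5,693.49 − $343.39 = $5,350.10
State tax withheld: $5,350.10 × 0.047 = $251.45
Federal tax withheld: $5,350.10 × 0.1187 = $635.06
City income tax: $5,350.10 × 0.0386 = $206.51
State unemployment insurance (employee share): $5,693.49 × 0.005 = $28.47
Medicare: $5,693.49 × 0.01 = $56.93
Social Security tax: $5,693.49 × 0.0413 = $235.14
Dental plan: $165.57
Gym membership: $223.80
Total deductions = $343.39 + $251.45 + $635.06 + $206.51 + $28.47 + $56.93 + $235.14 + $165.57 + $223.80 = $2,146.32
Net pay = $5,693.49 − $2,146.32 = $3,547.17

$3,547.17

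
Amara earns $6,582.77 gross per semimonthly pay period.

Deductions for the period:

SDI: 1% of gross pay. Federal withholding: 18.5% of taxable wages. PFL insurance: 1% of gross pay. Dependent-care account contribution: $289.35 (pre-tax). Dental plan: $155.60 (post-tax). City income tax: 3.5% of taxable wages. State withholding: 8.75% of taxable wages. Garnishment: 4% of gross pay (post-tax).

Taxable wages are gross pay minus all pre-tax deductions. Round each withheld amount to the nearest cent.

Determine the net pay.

Dependent-care account contribution: $289.35
Taxable wages = $6,582.77 − $289.35 = $6,293.42
Federal withholding: $6,293.42 × 0.185 = $1,164.28
State withholding: $6,293.42 × 0.0875 = $550.67
City income tax: $6,293.42 × 0.035 = $220.27
PFL insurance: $6,582.77 × 0.01 = $65.83
SDI: $6,582.77 × 0.01 = $65.83
Garnishment: $6,582.77 × 0.04 = $263.31
Dental plan: $155.60
Total deductions = $289.35 + $1,164.28 + $550.67 + $220.27 + $65.83 + $65.83 + $263.31 + $155.60 = $2,775.14
Net pay = $6,582.77 − $2,775.14 = $3,807.63

$3,807.63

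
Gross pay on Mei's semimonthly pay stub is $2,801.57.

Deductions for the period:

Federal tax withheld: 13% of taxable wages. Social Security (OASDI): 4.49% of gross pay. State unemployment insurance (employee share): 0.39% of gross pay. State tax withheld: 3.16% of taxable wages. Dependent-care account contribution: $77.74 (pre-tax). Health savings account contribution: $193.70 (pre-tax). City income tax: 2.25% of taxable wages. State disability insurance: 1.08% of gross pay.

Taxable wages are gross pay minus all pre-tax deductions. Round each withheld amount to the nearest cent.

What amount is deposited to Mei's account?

$1,897.35

Health savings account contribution: $193.70
Dependent-care account contribution: $77.74
Pre-tax total = $193.70 + $77.74 = $271.44
Taxable wages = $2,801.57 − $271.44 = $2,530.13
Federal tax withheld: $2,530.13 × 0.13 = $328.92
City income tax: $2,530.13 × 0.0225 = $56.93
State tax withheld: $2,530.13 × 0.0316 = $79.95
State disability insurance: $2,801.57 × 0.0108 = $30.26
State unemployment insurance (employee share): $2,801.57 × 0.0039 = $10.93
Social Security (OASDI): $2,801.57 × 0.0449 = $125.79
Total deductions = $193.70 + $77.74 + $328.92 + $56.93 + $79.95 + $30.26 + $10.93 + $125.79 = $904.22
Net pay = $2,801.57 − $904.22 = $1,897.35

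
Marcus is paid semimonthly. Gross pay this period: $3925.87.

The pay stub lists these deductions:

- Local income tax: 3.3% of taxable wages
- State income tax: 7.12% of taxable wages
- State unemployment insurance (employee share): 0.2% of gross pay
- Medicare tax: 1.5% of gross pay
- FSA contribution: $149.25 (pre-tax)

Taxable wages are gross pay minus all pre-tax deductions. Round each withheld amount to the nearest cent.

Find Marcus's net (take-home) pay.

$3316.35

FSA contribution: $149.25
Taxable wages = $3925.87 − $149.25 = $3776.62
State income tax: $3776.62 × 0.0712 = $268.90
Local income tax: $3776.62 × 0.033 = $124.63
State unemployment insurance (employee share): $3925.87 × 0.002 = $7.85
Medicare tax: $3925.87 × 0.015 = $58.89
Total deductions = $149.25 + $268.90 + $124.63 + $7.85 + $58.89 = $609.52
Net pay = $3925.87 − $609.52 = $3316.35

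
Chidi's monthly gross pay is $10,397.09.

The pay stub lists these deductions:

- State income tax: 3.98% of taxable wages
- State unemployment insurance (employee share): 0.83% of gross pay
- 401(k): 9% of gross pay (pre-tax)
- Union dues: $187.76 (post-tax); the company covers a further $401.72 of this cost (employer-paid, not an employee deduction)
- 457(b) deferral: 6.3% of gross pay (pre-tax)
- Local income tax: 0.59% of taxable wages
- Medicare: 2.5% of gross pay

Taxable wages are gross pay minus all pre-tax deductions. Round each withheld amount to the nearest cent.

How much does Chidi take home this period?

$7,869.89

457(b) deferral: $10,397.09 × 0.063 = $655.02
401(k): $10,397.09 × 0.09 = $935.74
Pre-tax total = $655.02 + $935.74 = $1,590.76
Taxable wages = $10,397.09 − $1,590.76 = $8,806.33
Local income tax: $8,806.33 × 0.0059 = $51.96
State income tax: $8,806.33 × 0.0398 = $350.49
Medicare: $10,397.09 × 0.025 = $259.93
State unemployment insurance (employee share): $10,397.09 × 0.0083 = $86.30
Union dues: $187.76
(Employer's $401.72 toward union dues is not withheld from the employee.)
Total deductions = $655.02 + $935.74 + $51.96 + $350.49 + $259.93 + $86.30 + $187.76 = $2,527.20
Net pay = $10,397.09 − $2,527.20 = $7,869.89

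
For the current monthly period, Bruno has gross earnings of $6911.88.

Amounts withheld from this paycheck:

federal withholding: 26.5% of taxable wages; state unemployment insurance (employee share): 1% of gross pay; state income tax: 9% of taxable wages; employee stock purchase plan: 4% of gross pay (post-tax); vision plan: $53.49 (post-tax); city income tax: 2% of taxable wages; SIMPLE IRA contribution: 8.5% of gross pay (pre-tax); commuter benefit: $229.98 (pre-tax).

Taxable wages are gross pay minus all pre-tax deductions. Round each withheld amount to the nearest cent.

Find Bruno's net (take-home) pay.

Commuter benefit: $229.98
SIMPLE IRA contribution: $6911.88 × 0.085 = $587.51
Pre-tax total = $229.98 + $587.51 = $817.49
Taxable wages = $6911.88 − $817.49 = $6094.39
State income tax: $6094.39 × 0.09 = $548.50
City income tax: $6094.39 × 0.02 = $121.89
Federal withholding: $6094.39 × 0.265 = $1615.01
State unemployment insurance (employee share): $6911.88 × 0.01 = $69.12
Vision plan: $53.49
Employee stock purchase plan: $6911.88 × 0.04 = $276.48
Total deductions = $229.98 + $587.51 + $548.50 + $121.89 + $1615.01 + $69.12 + $53.49 + $276.48 = $3501.98
Net pay = $6911.88 − $3501.98 = $3409.90

$3409.90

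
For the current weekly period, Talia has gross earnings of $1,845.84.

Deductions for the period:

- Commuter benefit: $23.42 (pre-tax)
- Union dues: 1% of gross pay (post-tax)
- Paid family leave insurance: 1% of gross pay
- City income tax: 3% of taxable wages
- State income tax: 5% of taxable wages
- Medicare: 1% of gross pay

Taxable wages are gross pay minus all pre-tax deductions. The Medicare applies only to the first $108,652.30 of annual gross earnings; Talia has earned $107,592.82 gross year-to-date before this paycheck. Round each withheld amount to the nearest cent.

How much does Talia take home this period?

Commuter benefit: $23.42
Taxable wages = $1,845.84 − $23.42 = $1,822.42
State income tax: $1,822.42 × 0.05 = $91.12
City income tax: $1,822.42 × 0.03 = $54.67
Paid family leave insurance: $1,845.84 × 0.01 = $18.46
Medicare: only $108,652.30 − $107,592.82 = $1,059.48 of this check is subject → $1,059.48 × 0.01 = $10.59
Union dues: $1,845.84 × 0.01 = $18.46
Total deductions = $23.42 + $91.12 + $54.67 + $18.46 + $10.59 + $18.46 = $216.72
Net pay = $1,845.84 − $216.72 = $1,629.12

$1,629.12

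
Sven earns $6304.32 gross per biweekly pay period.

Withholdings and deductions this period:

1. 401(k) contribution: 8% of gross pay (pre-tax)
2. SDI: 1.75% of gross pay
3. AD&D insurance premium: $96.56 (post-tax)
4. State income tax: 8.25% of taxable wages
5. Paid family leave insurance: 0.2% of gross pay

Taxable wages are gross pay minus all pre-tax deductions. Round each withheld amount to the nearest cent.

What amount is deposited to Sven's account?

401(k) contribution: $6304.32 × 0.08 = $504.35
Taxable wages = $6304.32 − $504.35 = $5799.97
State income tax: $5799.97 × 0.0825 = $478.50
SDI: $6304.32 × 0.0175 = $110.33
Paid family leave insurance: $6304.32 × 0.002 = $12.61
AD&D insurance premium: $96.56
Total deductions = $504.35 + $478.50 + $110.33 + $12.61 + $96.56 = $1202.35
Net pay = $6304.32 − $1202.35 = $5101.97

$5101.97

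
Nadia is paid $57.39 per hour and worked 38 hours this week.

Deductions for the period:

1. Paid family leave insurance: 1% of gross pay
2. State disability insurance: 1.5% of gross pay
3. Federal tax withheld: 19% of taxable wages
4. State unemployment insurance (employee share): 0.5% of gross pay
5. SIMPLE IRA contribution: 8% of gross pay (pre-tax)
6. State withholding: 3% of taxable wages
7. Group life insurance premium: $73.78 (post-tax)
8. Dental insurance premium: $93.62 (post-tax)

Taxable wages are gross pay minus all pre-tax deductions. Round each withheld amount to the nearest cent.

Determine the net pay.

$1,332.13

Gross pay: 38 × $57.39 = $2,180.82
SIMPLE IRA contribution: $2,180.82 × 0.08 = $174.47
Taxable wages = $2,180.82 − $174.47 = $2,006.35
State withholding: $2,006.35 × 0.03 = $60.19
Federal tax withheld: $2,006.35 × 0.19 = $381.21
State unemployment insurance (employee share): $2,180.82 × 0.005 = $10.90
State disability insurance: $2,180.82 × 0.015 = $32.71
Paid family leave insurance: $2,180.82 × 0.01 = $21.81
Dental insurance premium: $93.62
Group life insurance premium: $73.78
Total deductions = $174.47 + $60.19 + $381.21 + $10.90 + $32.71 + $21.81 + $93.62 + $73.78 = $848.69
Net pay = $2,180.82 − $848.69 = $1,332.13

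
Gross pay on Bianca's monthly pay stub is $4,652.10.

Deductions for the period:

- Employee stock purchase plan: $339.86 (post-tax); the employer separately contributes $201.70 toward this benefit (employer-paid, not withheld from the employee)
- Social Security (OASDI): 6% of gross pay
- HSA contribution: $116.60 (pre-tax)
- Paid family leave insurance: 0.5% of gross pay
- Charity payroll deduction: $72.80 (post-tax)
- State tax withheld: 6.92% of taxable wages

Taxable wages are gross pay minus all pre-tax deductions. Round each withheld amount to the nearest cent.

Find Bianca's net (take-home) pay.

HSA contribution: $116.60
Taxable wages = $4,652.10 − $116.60 = $4,535.50
State tax withheld: $4,535.50 × 0.0692 = $313.86
Social Security (OASDI): $4,652.10 × 0.06 = $279.13
Paid family leave insurance: $4,652.10 × 0.005 = $23.26
Charity payroll deduction: $72.80
Employee stock purchase plan: $339.86
(Employer's $201.70 toward employee stock purchase plan is not withheld from the employee.)
Total deductions = $116.60 + $313.86 + $279.13 + $23.26 + $72.80 + $339.86 = $1,145.51
Net pay = $4,652.10 − $1,145.51 = $3,506.59

$3,506.59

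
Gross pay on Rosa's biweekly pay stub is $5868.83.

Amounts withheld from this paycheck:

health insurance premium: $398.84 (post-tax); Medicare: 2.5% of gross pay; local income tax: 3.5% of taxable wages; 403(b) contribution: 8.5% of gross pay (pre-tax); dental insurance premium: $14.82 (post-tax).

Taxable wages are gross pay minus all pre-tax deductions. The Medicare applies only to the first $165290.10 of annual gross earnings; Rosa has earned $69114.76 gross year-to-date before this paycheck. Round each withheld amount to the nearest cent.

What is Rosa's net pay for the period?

$4621.65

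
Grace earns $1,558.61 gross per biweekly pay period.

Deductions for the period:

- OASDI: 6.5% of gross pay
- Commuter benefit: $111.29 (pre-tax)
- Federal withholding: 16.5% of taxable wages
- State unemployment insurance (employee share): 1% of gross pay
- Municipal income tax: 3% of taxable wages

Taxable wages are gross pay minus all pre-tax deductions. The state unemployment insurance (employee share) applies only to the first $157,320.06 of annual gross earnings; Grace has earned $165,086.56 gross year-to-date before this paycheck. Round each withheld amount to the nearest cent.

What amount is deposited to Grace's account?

Commuter benefit: $111.29
Taxable wages = $1,558.61 − $111.29 = $1,447.32
Municipal income tax: $1,447.32 × 0.03 = $43.42
Federal withholding: $1,447.32 × 0.165 = $238.81
State unemployment insurance (employee share): annual cap $157,320.06 already reached (YTD $165,086.56), so $0.00
OASDI: $1,558.61 × 0.065 = $101.31
Total deductions = $111.29 + $43.42 + $238.81 + $0.00 + $101.31 = $494.83
Net pay = $1,558.61 − $494.83 = $1,063.78

$1,063.78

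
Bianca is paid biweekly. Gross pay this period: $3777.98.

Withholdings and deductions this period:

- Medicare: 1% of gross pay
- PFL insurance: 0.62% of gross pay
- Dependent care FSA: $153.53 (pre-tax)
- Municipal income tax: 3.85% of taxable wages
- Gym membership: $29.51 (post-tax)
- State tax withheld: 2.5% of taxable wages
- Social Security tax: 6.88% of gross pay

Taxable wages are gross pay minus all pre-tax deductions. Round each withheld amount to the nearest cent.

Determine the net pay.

$3043.66

Dependent care FSA: $153.53
Taxable wages = $3777.98 − $153.53 = $3624.45
State tax withheld: $3624.45 × 0.025 = $90.61
Municipal income tax: $3624.45 × 0.0385 = $139.54
Social Security tax: $3777.98 × 0.0688 = $259.93
PFL insurance: $3777.98 × 0.0062 = $23.42
Medicare: $3777.98 × 0.01 = $37.78
Gym membership: $29.51
Total deductions = $153.53 + $90.61 + $139.54 + $259.93 + $23.42 + $37.78 + $29.51 = $734.32
Net pay = $3777.98 − $734.32 = $3043.66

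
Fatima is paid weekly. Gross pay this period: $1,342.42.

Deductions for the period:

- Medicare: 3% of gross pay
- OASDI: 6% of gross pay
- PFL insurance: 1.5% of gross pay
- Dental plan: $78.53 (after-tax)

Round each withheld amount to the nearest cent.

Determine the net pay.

Medicare: $1,342.42 × 0.03 = $40.27
PFL insurance: $1,342.42 × 0.015 = $20.14
OASDI: $1,342.42 × 0.06 = $80.55
Dental plan: $78.53
Total deductions = $40.27 + $20.14 + $80.55 + $78.53 = $219.49
Net pay = $1,342.42 − $219.49 = $1,122.93

$1,122.93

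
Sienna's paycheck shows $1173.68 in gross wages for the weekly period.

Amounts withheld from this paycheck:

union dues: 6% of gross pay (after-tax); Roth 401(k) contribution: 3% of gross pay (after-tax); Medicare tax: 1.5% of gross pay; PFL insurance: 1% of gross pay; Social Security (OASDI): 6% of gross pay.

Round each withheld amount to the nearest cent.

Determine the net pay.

$968.28

Medicare tax: $1173.68 × 0.015 = $17.61
Social Security (OASDI): $1173.68 × 0.06 = $70.42
PFL insurance: $1173.68 × 0.01 = $11.74
Union dues: $1173.68 × 0.06 = $70.42
Roth 401(k) contribution: $1173.68 × 0.03 = $35.21
Total deductions = $17.61 + $70.42 + $11.74 + $70.42 + $35.21 = $205.40
Net pay = $1173.68 − $205.40 = $968.28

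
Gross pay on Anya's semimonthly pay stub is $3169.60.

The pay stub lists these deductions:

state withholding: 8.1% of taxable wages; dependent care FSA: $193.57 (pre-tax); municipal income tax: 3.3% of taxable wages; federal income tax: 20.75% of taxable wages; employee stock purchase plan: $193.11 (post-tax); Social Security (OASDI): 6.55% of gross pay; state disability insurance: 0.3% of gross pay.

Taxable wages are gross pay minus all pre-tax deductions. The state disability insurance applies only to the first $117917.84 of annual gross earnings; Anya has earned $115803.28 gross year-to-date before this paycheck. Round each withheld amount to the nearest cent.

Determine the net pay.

$1612.17

Dependent care FSA: $193.57
Taxable wages = $3169.60 − $193.57 = $2976.03
Municipal income tax: $2976.03 × 0.033 = $98.21
Federal income tax: $2976.03 × 0.2075 = $617.53
State withholding: $2976.03 × 0.081 = $241.06
Social Security (OASDI): $3169.60 × 0.0655 = $207.61
State disability insurance: only $117917.84 − $115803.28 = $2114.56 of this check is subject → $2114.56 × 0.003 = $6.34
Employee stock purchase plan: $193.11
Total deductions = $193.57 + $98.21 + $617.53 + $241.06 + $207.61 + $6.34 + $193.11 = $1557.43
Net pay = $3169.60 − $1557.43 = $1612.17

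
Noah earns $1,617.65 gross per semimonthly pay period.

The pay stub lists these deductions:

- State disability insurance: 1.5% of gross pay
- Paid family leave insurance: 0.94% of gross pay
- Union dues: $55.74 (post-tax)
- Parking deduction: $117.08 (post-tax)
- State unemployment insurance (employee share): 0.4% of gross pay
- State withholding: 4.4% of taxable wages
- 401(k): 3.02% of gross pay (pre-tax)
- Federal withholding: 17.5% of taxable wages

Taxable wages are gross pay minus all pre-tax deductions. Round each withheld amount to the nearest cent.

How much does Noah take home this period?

$1,006.47

401(k): $1,617.65 × 0.0302 = $48.85
Taxable wages = $1,617.65 − $48.85 = $1,568.80
Federal withholding: $1,568.80 × 0.175 = $274.54
State withholding: $1,568.80 × 0.044 = $69.03
State unemployment insurance (employee share): $1,617.65 × 0.004 = $6.47
Paid family leave insurance: $1,617.65 × 0.0094 = $15.21
State disability insurance: $1,617.65 × 0.015 = $24.26
Union dues: $55.74
Parking deduction: $117.08
Total deductions = $48.85 + $274.54 + $69.03 + $6.47 + $15.21 + $24.26 + $55.74 + $117.08 = $611.18
Net pay = $1,617.65 − $611.18 = $1,006.47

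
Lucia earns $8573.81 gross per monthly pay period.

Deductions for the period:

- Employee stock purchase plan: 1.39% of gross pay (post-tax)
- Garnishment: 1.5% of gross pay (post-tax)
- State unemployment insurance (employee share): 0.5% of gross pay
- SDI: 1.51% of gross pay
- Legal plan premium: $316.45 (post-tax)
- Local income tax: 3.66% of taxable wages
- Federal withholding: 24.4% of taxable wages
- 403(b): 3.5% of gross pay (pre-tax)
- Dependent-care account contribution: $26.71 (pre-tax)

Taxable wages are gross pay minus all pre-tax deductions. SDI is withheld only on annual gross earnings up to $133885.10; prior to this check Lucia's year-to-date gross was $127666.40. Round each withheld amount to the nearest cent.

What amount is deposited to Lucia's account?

403(b): $8573.81 × 0.035 = $300.08
Dependent-care account contribution: $26.71
Pre-tax total = $300.08 + $26.71 = $326.79
Taxable wages = $8573.81 − $326.79 = $8247.02
Federal withholding: $8247.02 × 0.244 = $2012.27
Local income tax: $8247.02 × 0.0366 = $301.84
SDI: only $133885.10 − $127666.40 = $6218.70 of this check is subject → $6218.70 × 0.0151 = $93.90
State unemployment insurance (employee share): $8573.81 × 0.005 = $42.87
Employee stock purchase plan: $8573.81 × 0.0139 = $119.18
Garnishment: $8573.81 × 0.015 = $128.61
Legal plan premium: $316.45
Total deductions = $300.08 + $26.71 + $2012.27 + $301.84 + $93.90 + $42.87 + $119.18 + $128.61 + $316.45 = $3341.91
Net pay = $8573.81 − $3341.91 = $5231.90

$5231.90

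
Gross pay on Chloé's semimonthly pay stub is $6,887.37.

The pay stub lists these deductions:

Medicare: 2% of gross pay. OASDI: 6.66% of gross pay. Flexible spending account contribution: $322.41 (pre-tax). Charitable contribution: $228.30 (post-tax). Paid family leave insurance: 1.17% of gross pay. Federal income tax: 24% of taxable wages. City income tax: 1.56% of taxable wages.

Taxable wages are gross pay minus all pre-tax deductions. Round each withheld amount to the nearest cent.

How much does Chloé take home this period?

$3,981.63

Flexible spending account contribution: $322.41
Taxable wages = $6,887.37 − $322.41 = $6,564.96
Federal income tax: $6,564.96 × 0.24 = $1,575.59
City income tax: $6,564.96 × 0.0156 = $102.41
Medicare: $6,887.37 × 0.02 = $137.75
OASDI: $6,887.37 × 0.0666 = $458.70
Paid family leave insurance: $6,887.37 × 0.0117 = $80.58
Charitable contribution: $228.30
Total deductions = $322.41 + $1,575.59 + $102.41 + $137.75 + $458.70 + $80.58 + $228.30 = $2,905.74
Net pay = $6,887.37 − $2,905.74 = $3,981.63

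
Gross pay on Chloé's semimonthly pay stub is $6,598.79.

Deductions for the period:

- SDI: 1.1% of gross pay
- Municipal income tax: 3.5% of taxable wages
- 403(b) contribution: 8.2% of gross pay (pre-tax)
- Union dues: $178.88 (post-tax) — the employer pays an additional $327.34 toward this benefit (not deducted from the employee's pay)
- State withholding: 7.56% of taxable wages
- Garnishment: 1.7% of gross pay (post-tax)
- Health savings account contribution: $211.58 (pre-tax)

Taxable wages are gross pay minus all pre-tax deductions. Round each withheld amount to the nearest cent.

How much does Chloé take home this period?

$4,835.88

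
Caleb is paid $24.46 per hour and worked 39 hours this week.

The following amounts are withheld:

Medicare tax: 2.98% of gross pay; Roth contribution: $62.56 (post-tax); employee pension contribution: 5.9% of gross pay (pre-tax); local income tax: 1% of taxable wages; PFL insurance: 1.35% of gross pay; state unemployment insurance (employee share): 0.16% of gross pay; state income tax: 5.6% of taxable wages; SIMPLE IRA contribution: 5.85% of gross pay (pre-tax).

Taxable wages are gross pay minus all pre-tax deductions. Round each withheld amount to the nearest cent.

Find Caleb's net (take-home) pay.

$680.89

Gross pay: 39 × $24.46 = $953.94
SIMPLE IRA contribution: $953.94 × 0.0585 = $55.81
Employee pension contribution: $953.94 × 0.059 = $56.28
Pre-tax total = $55.81 + $56.28 = $112.09
Taxable wages = $953.94 − $112.09 = $841.85
State income tax: $841.85 × 0.056 = $47.14
Local income tax: $841.85 × 0.01 = $8.42
State unemployment insurance (employee share): $953.94 × 0.0016 = $1.53
PFL insurance: $953.94 × 0.0135 = $12.88
Medicare tax: $953.94 × 0.0298 = $28.43
Roth contribution: $62.56
Total deductions = $55.81 + $56.28 + $47.14 + $8.42 + $1.53 + $12.88 + $28.43 + $62.56 = $273.05
Net pay = $953.94 − $273.05 = $680.89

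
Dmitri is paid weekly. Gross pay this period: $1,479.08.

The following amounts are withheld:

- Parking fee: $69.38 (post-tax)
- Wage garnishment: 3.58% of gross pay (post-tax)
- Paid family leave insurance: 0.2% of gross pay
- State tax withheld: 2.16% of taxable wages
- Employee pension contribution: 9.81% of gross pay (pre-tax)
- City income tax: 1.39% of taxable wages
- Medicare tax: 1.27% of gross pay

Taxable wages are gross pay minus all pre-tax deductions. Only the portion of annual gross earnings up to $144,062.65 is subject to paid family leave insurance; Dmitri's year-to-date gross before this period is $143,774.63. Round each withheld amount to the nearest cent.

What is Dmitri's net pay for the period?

Employee pension contribution: $1,479.08 × 0.0981 = $145.10
Taxable wages = $1,479.08 − $145.10 = $1,333.98
City income tax: $1,333.98 × 0.0139 = $18.54
State tax withheld: $1,333.98 × 0.0216 = $28.81
Medicare tax: $1,479.08 × 0.0127 = $18.78
Paid family leave insurance: only $144,062.65 − $143,774.63 = $288.02 of this check is subject → $288.02 × 0.002 = $0.58
Parking fee: $69.38
Wage garnishment: $1,479.08 × 0.0358 = $52.95
Total deductions = $145.10 + $18.54 + $28.81 + $18.78 + $0.58 + $69.38 + $52.95 = $334.14
Net pay = $1,479.08 − $334.14 = $1,144.94

$1,144.94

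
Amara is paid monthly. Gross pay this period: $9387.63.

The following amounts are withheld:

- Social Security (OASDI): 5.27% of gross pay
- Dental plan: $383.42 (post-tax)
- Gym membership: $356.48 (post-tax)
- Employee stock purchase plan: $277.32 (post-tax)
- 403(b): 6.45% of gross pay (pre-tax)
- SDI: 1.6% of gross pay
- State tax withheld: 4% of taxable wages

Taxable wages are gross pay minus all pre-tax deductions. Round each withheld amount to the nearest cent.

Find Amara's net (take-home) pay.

403(b): $9387.63 × 0.0645 = $605.50
Taxable wages = $9387.63 − $605.50 = $8782.13
State tax withheld: $8782.13 × 0.04 = $351.29
Social Security (OASDI): $9387.63 × 0.0527 = $494.73
SDI: $9387.63 × 0.016 = $150.20
Employee stock purchase plan: $277.32
Gym membership: $356.48
Dental plan: $383.42
Total deductions = $605.50 + $351.29 + $494.73 + $150.20 + $277.32 + $356.48 + $383.42 = $2618.94
Net pay = $9387.63 − $2618.94 = $6768.69

$6768.69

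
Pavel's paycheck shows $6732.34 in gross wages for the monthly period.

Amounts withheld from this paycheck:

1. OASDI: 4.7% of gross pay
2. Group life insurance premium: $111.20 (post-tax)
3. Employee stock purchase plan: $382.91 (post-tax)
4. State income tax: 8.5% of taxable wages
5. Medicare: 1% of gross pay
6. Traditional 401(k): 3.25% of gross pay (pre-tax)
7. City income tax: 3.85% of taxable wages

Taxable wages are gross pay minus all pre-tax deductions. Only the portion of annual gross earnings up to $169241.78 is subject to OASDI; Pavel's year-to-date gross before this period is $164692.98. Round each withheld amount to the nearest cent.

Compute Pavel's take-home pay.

$4933.90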